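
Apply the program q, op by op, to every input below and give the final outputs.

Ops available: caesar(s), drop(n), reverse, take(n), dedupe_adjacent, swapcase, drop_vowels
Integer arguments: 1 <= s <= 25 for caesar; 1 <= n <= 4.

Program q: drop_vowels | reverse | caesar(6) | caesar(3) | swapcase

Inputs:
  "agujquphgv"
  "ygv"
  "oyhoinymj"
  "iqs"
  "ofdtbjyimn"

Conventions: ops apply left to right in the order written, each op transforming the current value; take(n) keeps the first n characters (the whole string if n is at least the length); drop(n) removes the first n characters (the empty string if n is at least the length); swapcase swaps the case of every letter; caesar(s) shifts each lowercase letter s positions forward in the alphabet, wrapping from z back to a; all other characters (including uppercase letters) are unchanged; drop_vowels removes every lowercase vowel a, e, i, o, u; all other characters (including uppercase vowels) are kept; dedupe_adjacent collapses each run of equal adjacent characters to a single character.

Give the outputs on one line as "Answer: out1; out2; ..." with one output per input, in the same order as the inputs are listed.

Execution, op by op:
  "agujquphgv" -> "gjqphgv" -> "vghpqjg" -> "bmnvwpm" -> "epqyzsp" -> "EPQYZSP"
  "ygv" -> "ygv" -> "vgy" -> "bme" -> "eph" -> "EPH"
  "oyhoinymj" -> "yhnymj" -> "jmynhy" -> "psetne" -> "svhwqh" -> "SVHWQH"
  "iqs" -> "qs" -> "sq" -> "yw" -> "bz" -> "BZ"
  "ofdtbjyimn" -> "fdtbjymn" -> "nmyjbtdf" -> "tsephzjl" -> "wvhskcmo" -> "WVHSKCMO"

"EPQYZSP"; "EPH"; "SVHWQH"; "BZ"; "WVHSKCMO"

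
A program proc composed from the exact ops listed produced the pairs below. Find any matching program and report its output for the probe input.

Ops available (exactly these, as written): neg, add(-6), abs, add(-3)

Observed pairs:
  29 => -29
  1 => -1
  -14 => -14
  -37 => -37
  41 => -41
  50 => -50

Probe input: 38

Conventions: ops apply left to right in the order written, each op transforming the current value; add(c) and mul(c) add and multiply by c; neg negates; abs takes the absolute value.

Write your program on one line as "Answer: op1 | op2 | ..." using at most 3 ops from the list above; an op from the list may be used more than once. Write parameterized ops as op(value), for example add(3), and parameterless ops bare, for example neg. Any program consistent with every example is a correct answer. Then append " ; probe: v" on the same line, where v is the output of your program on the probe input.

abs | neg ; probe: -38

Check, running the answer program on each example:
  29 -> 29 -> -29
  1 -> 1 -> -1
  -14 -> 14 -> -14
  -37 -> 37 -> -37
  41 -> 41 -> -41
  50 -> 50 -> -50
  probe: 38 -> 38 -> -38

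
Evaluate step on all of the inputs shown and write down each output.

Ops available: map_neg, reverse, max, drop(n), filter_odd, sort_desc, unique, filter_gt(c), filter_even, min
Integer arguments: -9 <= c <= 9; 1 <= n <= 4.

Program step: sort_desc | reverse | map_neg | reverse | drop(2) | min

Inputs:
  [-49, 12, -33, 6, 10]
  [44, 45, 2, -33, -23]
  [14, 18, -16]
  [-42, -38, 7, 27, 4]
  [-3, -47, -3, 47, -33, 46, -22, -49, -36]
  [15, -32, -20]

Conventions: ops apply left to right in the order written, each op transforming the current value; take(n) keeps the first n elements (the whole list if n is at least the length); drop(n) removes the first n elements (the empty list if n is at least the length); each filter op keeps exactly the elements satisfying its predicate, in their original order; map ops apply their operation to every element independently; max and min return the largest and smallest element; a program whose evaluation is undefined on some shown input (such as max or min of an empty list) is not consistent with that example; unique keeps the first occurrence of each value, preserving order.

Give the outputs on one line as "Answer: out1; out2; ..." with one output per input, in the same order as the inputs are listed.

-6; -2; 16; -4; 3; 32

Execution, op by op:
  [-49, 12, -33, 6, 10] -> [12, 10, 6, -33, -49] -> [-49, -33, 6, 10, 12] -> [49, 33, -6, -10, -12] -> [-12, -10, -6, 33, 49] -> [-6, 33, 49] -> -6
  [44, 45, 2, -33, -23] -> [45, 44, 2, -23, -33] -> [-33, -23, 2, 44, 45] -> [33, 23, -2, -44, -45] -> [-45, -44, -2, 23, 33] -> [-2, 23, 33] -> -2
  [14, 18, -16] -> [18, 14, -16] -> [-16, 14, 18] -> [16, -14, -18] -> [-18, -14, 16] -> [16] -> 16
  [-42, -38, 7, 27, 4] -> [27, 7, 4, -38, -42] -> [-42, -38, 4, 7, 27] -> [42, 38, -4, -7, -27] -> [-27, -7, -4, 38, 42] -> [-4, 38, 42] -> -4
  [-3, -47, -3, 47, -33, 46, -22, -49, -36] -> [47, 46, -3, -3, -22, -33, -36, -47, -49] -> [-49, -47, -36, -33, -22, -3, -3, 46, 47] -> [49, 47, 36, 33, 22, 3, 3, -46, -47] -> [-47, -46, 3, 3, 22, 33, 36, 47, 49] -> [3, 3, 22, 33, 36, 47, 49] -> 3
  [15, -32, -20] -> [15, -20, -32] -> [-32, -20, 15] -> [32, 20, -15] -> [-15, 20, 32] -> [32] -> 32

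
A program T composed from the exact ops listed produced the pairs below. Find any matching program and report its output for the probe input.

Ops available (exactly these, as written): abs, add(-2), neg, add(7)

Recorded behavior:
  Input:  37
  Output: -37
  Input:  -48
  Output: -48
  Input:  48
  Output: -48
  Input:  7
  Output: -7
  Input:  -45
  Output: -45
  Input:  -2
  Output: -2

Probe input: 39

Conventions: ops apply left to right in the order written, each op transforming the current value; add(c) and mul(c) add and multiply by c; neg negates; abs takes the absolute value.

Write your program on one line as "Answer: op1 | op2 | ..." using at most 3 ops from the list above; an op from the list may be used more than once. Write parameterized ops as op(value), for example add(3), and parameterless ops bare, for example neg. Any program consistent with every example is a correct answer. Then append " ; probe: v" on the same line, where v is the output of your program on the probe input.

abs | neg ; probe: -39

Check, running the answer program on each example:
  37 -> 37 -> -37
  -48 -> 48 -> -48
  48 -> 48 -> -48
  7 -> 7 -> -7
  -45 -> 45 -> -45
  -2 -> 2 -> -2
  probe: 39 -> 39 -> -39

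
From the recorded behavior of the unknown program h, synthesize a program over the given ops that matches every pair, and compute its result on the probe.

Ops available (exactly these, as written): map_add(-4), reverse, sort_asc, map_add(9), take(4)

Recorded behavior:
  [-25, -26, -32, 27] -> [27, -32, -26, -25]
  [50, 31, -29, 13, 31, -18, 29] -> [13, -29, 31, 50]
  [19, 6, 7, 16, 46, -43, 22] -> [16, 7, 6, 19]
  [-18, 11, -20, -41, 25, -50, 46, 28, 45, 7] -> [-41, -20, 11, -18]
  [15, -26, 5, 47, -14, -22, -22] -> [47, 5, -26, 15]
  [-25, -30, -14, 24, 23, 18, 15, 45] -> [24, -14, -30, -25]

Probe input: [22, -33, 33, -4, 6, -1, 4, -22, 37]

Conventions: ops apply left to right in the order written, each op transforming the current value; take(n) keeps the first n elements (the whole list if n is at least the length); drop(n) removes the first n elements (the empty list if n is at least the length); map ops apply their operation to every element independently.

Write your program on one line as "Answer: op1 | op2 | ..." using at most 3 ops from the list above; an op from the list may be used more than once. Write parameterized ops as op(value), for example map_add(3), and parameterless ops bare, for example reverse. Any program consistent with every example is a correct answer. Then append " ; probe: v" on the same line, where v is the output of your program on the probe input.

take(4) | reverse ; probe: [-4, 33, -33, 22]

Check, running the answer program on each example:
  [-25, -26, -32, 27] -> [-25, -26, -32, 27] -> [27, -32, -26, -25]
  [50, 31, -29, 13, 31, -18, 29] -> [50, 31, -29, 13] -> [13, -29, 31, 50]
  [19, 6, 7, 16, 46, -43, 22] -> [19, 6, 7, 16] -> [16, 7, 6, 19]
  [-18, 11, -20, -41, 25, -50, 46, 28, 45, 7] -> [-18, 11, -20, -41] -> [-41, -20, 11, -18]
  [15, -26, 5, 47, -14, -22, -22] -> [15, -26, 5, 47] -> [47, 5, -26, 15]
  [-25, -30, -14, 24, 23, 18, 15, 45] -> [-25, -30, -14, 24] -> [24, -14, -30, -25]
  probe: [22, -33, 33, -4, 6, -1, 4, -22, 37] -> [22, -33, 33, -4] -> [-4, 33, -33, 22]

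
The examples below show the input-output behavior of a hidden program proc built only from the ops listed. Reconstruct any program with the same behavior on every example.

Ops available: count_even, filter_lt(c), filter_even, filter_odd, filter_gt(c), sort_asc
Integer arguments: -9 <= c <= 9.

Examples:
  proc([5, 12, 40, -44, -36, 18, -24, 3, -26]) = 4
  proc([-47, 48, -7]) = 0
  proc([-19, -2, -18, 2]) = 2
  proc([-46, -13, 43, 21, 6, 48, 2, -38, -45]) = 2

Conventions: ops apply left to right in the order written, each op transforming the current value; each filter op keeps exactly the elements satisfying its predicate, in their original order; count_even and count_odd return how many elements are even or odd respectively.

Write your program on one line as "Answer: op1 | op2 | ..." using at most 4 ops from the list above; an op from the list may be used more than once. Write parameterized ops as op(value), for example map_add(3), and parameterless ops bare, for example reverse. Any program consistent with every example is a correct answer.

filter_lt(9) | filter_lt(0) | filter_even | count_even

Check, running the answer program on each example:
  [5, 12, 40, -44, -36, 18, -24, 3, -26] -> [5, -44, -36, -24, 3, -26] -> [-44, -36, -24, -26] -> [-44, -36, -24, -26] -> 4
  [-47, 48, -7] -> [-47, -7] -> [-47, -7] -> [] -> 0
  [-19, -2, -18, 2] -> [-19, -2, -18, 2] -> [-19, -2, -18] -> [-2, -18] -> 2
  [-46, -13, 43, 21, 6, 48, 2, -38, -45] -> [-46, -13, 6, 2, -38, -45] -> [-46, -13, -38, -45] -> [-46, -38] -> 2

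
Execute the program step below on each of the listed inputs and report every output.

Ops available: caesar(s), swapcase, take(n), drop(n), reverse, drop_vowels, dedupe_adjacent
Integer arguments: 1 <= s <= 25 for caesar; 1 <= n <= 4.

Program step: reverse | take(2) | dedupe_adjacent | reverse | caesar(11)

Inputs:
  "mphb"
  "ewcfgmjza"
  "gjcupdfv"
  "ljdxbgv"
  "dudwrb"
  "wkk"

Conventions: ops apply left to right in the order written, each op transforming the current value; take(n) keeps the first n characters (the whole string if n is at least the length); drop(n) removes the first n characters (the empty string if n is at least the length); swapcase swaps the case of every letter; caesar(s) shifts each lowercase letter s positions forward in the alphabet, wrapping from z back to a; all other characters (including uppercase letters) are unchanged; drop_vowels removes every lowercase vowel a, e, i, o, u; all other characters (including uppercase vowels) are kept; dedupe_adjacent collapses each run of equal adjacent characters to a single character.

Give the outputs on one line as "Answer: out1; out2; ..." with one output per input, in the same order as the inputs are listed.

Execution, op by op:
  "mphb" -> "bhpm" -> "bh" -> "bh" -> "hb" -> "sm"
  "ewcfgmjza" -> "azjmgfcwe" -> "az" -> "az" -> "za" -> "kl"
  "gjcupdfv" -> "vfdpucjg" -> "vf" -> "vf" -> "fv" -> "qg"
  "ljdxbgv" -> "vgbxdjl" -> "vg" -> "vg" -> "gv" -> "rg"
  "dudwrb" -> "brwdud" -> "br" -> "br" -> "rb" -> "cm"
  "wkk" -> "kkw" -> "kk" -> "k" -> "k" -> "v"

"sm"; "kl"; "qg"; "rg"; "cm"; "v"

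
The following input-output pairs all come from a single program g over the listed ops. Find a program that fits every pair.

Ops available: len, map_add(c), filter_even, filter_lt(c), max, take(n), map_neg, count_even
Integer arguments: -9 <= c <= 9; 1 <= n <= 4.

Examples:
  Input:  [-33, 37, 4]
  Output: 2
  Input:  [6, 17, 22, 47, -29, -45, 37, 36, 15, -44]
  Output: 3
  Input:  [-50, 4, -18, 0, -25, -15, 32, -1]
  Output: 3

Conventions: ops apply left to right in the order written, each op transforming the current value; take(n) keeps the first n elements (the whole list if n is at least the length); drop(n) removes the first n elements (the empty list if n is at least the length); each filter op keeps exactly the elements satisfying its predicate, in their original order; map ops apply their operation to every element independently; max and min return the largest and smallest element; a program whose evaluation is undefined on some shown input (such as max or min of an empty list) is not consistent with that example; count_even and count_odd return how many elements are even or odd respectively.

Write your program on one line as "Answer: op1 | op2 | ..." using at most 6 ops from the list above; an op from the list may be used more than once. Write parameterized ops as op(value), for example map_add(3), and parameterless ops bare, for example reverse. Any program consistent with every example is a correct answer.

filter_lt(5) | map_neg | take(3) | map_add(1) | len

Check, running the answer program on each example:
  [-33, 37, 4] -> [-33, 4] -> [33, -4] -> [33, -4] -> [34, -3] -> 2
  [6, 17, 22, 47, -29, -45, 37, 36, 15, -44] -> [-29, -45, -44] -> [29, 45, 44] -> [29, 45, 44] -> [30, 46, 45] -> 3
  [-50, 4, -18, 0, -25, -15, 32, -1] -> [-50, 4, -18, 0, -25, -15, -1] -> [50, -4, 18, 0, 25, 15, 1] -> [50, -4, 18] -> [51, -3, 19] -> 3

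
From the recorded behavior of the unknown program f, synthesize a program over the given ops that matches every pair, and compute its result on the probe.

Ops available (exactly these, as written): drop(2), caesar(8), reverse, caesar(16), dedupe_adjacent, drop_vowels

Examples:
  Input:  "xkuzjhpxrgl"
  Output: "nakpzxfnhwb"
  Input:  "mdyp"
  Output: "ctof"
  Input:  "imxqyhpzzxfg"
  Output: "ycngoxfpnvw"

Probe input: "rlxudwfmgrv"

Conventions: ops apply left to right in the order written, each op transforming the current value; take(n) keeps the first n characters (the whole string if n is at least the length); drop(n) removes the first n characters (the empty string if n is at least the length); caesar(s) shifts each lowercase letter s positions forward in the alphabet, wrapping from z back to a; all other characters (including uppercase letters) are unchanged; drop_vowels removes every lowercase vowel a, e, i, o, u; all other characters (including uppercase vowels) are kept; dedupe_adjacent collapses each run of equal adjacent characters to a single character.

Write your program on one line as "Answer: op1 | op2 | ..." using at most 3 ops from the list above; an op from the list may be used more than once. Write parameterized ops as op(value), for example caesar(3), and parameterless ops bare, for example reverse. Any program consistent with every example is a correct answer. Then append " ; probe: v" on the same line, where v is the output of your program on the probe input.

caesar(16) | dedupe_adjacent ; probe: "hbnktmvcwhl"

Check, running the answer program on each example:
  "xkuzjhpxrgl" -> "nakpzxfnhwb" -> "nakpzxfnhwb"
  "mdyp" -> "ctof" -> "ctof"
  "imxqyhpzzxfg" -> "ycngoxfppnvw" -> "ycngoxfpnvw"
  probe: "rlxudwfmgrv" -> "hbnktmvcwhl" -> "hbnktmvcwhl"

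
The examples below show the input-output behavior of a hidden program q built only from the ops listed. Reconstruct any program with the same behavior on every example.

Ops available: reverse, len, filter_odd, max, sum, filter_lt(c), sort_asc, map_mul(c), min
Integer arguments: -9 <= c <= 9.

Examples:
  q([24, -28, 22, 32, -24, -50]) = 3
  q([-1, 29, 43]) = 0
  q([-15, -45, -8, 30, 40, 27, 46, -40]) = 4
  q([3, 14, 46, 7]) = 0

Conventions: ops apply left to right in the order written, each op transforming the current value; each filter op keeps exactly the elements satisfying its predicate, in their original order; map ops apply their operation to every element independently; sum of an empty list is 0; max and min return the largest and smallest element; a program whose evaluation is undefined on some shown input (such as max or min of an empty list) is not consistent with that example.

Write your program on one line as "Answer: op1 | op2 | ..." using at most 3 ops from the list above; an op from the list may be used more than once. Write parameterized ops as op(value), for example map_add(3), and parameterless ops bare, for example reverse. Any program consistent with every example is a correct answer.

filter_lt(-1) | len

Check, running the answer program on each example:
  [24, -28, 22, 32, -24, -50] -> [-28, -24, -50] -> 3
  [-1, 29, 43] -> [] -> 0
  [-15, -45, -8, 30, 40, 27, 46, -40] -> [-15, -45, -8, -40] -> 4
  [3, 14, 46, 7] -> [] -> 0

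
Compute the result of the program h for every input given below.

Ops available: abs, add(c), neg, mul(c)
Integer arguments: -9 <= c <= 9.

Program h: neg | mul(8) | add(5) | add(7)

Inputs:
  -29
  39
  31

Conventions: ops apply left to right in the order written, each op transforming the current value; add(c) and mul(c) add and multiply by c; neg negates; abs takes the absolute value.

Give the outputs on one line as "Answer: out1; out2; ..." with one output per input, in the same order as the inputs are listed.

244; -300; -236

Execution, op by op:
  -29 -> 29 -> 232 -> 237 -> 244
  39 -> -39 -> -312 -> -307 -> -300
  31 -> -31 -> -248 -> -243 -> -236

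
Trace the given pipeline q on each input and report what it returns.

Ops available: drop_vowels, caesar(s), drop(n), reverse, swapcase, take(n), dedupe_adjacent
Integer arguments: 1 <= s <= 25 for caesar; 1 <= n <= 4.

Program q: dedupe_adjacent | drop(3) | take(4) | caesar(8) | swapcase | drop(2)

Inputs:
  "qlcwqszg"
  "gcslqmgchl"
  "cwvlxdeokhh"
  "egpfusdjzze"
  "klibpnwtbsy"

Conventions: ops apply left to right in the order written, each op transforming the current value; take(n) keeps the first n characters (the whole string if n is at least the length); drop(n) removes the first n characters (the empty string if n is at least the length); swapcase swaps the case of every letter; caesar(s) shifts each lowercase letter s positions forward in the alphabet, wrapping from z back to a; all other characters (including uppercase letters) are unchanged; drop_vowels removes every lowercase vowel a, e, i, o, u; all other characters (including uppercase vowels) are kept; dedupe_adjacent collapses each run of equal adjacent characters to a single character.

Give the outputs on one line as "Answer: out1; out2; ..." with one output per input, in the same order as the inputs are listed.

"AH"; "UO"; "LM"; "AL"; "VE"

Execution, op by op:
  "qlcwqszg" -> "qlcwqszg" -> "wqszg" -> "wqsz" -> "eyah" -> "EYAH" -> "AH"
  "gcslqmgchl" -> "gcslqmgchl" -> "lqmgchl" -> "lqmg" -> "tyuo" -> "TYUO" -> "UO"
  "cwvlxdeokhh" -> "cwvlxdeokh" -> "lxdeokh" -> "lxde" -> "tflm" -> "TFLM" -> "LM"
  "egpfusdjzze" -> "egpfusdjze" -> "fusdjze" -> "fusd" -> "ncal" -> "NCAL" -> "AL"
  "klibpnwtbsy" -> "klibpnwtbsy" -> "bpnwtbsy" -> "bpnw" -> "jxve" -> "JXVE" -> "VE"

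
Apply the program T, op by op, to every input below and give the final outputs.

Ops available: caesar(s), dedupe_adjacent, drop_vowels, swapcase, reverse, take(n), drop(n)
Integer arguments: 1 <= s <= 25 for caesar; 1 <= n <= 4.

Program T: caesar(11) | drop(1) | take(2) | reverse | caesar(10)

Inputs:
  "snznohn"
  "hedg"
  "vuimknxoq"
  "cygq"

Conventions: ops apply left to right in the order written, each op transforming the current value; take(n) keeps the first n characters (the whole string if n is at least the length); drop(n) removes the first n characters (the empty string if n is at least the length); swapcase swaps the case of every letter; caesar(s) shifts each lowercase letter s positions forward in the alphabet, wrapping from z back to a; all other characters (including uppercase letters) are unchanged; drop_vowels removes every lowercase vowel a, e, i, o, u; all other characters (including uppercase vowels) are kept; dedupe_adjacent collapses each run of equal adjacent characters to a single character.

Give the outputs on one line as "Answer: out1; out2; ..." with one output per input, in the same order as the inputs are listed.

Execution, op by op:
  "snznohn" -> "dykyzsy" -> "ykyzsy" -> "yk" -> "ky" -> "ui"
  "hedg" -> "spor" -> "por" -> "po" -> "op" -> "yz"
  "vuimknxoq" -> "gftxvyizb" -> "ftxvyizb" -> "ft" -> "tf" -> "dp"
  "cygq" -> "njrb" -> "jrb" -> "jr" -> "rj" -> "bt"

"ui"; "yz"; "dp"; "bt"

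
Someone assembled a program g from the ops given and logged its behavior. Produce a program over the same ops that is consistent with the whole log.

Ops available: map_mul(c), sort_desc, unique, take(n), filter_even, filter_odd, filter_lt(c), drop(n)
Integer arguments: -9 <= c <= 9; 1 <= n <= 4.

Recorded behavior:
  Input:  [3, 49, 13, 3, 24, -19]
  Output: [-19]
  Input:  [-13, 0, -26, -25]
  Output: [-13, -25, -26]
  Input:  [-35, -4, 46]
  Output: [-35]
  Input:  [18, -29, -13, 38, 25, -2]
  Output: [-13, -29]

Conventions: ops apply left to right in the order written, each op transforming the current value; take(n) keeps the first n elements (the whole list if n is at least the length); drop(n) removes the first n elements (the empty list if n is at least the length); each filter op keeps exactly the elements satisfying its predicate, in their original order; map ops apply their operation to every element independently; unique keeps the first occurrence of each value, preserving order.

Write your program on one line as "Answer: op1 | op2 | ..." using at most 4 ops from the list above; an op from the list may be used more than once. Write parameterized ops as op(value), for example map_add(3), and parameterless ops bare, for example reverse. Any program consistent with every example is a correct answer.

filter_lt(5) | filter_lt(-6) | sort_desc

Check, running the answer program on each example:
  [3, 49, 13, 3, 24, -19] -> [3, 3, -19] -> [-19] -> [-19]
  [-13, 0, -26, -25] -> [-13, 0, -26, -25] -> [-13, -26, -25] -> [-13, -25, -26]
  [-35, -4, 46] -> [-35, -4] -> [-35] -> [-35]
  [18, -29, -13, 38, 25, -2] -> [-29, -13, -2] -> [-29, -13] -> [-13, -29]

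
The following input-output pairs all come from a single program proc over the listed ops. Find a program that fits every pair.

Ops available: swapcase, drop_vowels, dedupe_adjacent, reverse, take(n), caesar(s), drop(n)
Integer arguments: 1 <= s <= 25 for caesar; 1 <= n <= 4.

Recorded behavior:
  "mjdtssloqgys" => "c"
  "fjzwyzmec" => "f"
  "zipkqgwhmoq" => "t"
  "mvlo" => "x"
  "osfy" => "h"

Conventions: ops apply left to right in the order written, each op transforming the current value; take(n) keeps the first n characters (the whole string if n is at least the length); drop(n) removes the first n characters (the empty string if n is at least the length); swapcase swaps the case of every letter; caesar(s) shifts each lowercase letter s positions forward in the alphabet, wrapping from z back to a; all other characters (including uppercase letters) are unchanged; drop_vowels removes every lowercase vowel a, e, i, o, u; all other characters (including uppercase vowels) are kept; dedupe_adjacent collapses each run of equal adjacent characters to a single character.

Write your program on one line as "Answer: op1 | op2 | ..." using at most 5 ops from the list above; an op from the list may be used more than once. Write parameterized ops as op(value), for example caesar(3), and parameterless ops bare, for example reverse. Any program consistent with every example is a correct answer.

drop(3) | take(3) | caesar(16) | caesar(19) | take(1)

Check, running the answer program on each example:
  "mjdtssloqgys" -> "tssloqgys" -> "tss" -> "jii" -> "cbb" -> "c"
  "fjzwyzmec" -> "wyzmec" -> "wyz" -> "mop" -> "fhi" -> "f"
  "zipkqgwhmoq" -> "kqgwhmoq" -> "kqg" -> "agw" -> "tzp" -> "t"
  "mvlo" -> "o" -> "o" -> "e" -> "x" -> "x"
  "osfy" -> "y" -> "y" -> "o" -> "h" -> "h"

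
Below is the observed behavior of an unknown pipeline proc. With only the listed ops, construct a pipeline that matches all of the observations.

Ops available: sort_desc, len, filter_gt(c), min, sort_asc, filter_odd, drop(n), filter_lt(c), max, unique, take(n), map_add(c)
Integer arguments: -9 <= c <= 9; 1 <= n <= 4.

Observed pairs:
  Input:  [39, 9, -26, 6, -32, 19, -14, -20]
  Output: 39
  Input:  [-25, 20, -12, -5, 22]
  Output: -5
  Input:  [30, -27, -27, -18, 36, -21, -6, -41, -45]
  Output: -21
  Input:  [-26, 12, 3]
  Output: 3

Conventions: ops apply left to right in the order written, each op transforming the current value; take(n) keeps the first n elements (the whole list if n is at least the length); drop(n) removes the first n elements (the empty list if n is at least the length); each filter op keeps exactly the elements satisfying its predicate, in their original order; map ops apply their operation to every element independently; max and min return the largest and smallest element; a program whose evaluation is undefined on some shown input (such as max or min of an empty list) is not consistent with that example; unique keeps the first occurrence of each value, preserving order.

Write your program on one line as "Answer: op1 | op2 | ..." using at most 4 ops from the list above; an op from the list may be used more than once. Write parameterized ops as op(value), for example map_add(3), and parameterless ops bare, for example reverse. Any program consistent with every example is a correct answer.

filter_odd | sort_asc | sort_desc | max

Check, running the answer program on each example:
  [39, 9, -26, 6, -32, 19, -14, -20] -> [39, 9, 19] -> [9, 19, 39] -> [39, 19, 9] -> 39
  [-25, 20, -12, -5, 22] -> [-25, -5] -> [-25, -5] -> [-5, -25] -> -5
  [30, -27, -27, -18, 36, -21, -6, -41, -45] -> [-27, -27, -21, -41, -45] -> [-45, -41, -27, -27, -21] -> [-21, -27, -27, -41, -45] -> -21
  [-26, 12, 3] -> [3] -> [3] -> [3] -> 3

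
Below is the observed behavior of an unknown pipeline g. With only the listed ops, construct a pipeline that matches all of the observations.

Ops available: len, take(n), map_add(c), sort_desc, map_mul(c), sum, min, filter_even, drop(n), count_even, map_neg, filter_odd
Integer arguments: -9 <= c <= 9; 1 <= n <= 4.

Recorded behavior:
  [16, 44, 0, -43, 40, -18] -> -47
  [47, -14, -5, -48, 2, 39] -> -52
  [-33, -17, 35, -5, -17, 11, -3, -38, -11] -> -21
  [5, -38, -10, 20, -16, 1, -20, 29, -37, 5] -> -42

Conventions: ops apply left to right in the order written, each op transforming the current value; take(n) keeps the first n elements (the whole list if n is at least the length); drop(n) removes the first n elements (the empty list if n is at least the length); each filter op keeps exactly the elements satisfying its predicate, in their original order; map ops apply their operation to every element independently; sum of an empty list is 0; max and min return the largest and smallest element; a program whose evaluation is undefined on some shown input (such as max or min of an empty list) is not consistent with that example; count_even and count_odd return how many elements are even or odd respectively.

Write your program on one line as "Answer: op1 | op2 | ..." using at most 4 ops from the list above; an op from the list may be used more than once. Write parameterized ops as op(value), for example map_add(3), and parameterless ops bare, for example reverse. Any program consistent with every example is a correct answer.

drop(1) | map_add(-4) | take(3) | min

Check, running the answer program on each example:
  [16, 44, 0, -43, 40, -18] -> [44, 0, -43, 40, -18] -> [40, -4, -47, 36, -22] -> [40, -4, -47] -> -47
  [47, -14, -5, -48, 2, 39] -> [-14, -5, -48, 2, 39] -> [-18, -9, -52, -2, 35] -> [-18, -9, -52] -> -52
  [-33, -17, 35, -5, -17, 11, -3, -38, -11] -> [-17, 35, -5, -17, 11, -3, -38, -11] -> [-21, 31, -9, -21, 7, -7, -42, -15] -> [-21, 31, -9] -> -21
  [5, -38, -10, 20, -16, 1, -20, 29, -37, 5] -> [-38, -10, 20, -16, 1, -20, 29, -37, 5] -> [-42, -14, 16, -20, -3, -24, 25, -41, 1] -> [-42, -14, 16] -> -42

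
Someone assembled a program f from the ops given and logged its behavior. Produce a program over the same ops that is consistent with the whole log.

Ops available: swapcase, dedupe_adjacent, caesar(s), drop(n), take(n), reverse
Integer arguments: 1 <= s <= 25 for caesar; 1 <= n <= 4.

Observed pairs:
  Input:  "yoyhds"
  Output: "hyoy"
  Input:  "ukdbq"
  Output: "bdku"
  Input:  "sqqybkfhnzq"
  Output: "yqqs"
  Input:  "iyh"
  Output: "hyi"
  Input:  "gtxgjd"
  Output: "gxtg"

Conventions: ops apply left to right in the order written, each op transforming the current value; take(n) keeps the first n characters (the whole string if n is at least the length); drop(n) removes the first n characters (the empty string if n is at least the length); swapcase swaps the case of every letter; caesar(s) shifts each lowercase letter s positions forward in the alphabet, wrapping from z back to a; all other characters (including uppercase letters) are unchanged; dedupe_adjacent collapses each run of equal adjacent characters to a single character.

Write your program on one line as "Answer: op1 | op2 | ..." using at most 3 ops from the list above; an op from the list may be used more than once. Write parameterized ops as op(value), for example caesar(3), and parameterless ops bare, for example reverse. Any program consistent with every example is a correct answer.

take(4) | reverse

Check, running the answer program on each example:
  "yoyhds" -> "yoyh" -> "hyoy"
  "ukdbq" -> "ukdb" -> "bdku"
  "sqqybkfhnzq" -> "sqqy" -> "yqqs"
  "iyh" -> "iyh" -> "hyi"
  "gtxgjd" -> "gtxg" -> "gxtg"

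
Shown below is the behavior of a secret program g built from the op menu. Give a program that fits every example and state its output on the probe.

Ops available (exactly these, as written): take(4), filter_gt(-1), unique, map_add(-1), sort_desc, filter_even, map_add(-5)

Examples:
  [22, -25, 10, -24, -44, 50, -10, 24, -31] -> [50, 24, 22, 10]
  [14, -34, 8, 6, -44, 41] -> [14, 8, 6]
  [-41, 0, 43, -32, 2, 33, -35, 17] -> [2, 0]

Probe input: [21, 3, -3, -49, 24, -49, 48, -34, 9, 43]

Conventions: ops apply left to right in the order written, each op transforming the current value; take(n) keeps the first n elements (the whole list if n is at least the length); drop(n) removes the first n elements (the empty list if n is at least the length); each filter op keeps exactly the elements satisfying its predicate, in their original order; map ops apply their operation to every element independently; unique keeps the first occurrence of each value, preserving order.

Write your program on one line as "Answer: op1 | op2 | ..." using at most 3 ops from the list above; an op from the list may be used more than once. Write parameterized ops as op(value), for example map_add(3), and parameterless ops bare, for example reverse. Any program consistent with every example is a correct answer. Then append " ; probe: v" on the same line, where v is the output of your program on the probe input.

filter_even | filter_gt(-1) | sort_desc ; probe: [48, 24]

Check, running the answer program on each example:
  [22, -25, 10, -24, -44, 50, -10, 24, -31] -> [22, 10, -24, -44, 50, -10, 24] -> [22, 10, 50, 24] -> [50, 24, 22, 10]
  [14, -34, 8, 6, -44, 41] -> [14, -34, 8, 6, -44] -> [14, 8, 6] -> [14, 8, 6]
  [-41, 0, 43, -32, 2, 33, -35, 17] -> [0, -32, 2] -> [0, 2] -> [2, 0]
  probe: [21, 3, -3, -49, 24, -49, 48, -34, 9, 43] -> [24, 48, -34] -> [24, 48] -> [48, 24]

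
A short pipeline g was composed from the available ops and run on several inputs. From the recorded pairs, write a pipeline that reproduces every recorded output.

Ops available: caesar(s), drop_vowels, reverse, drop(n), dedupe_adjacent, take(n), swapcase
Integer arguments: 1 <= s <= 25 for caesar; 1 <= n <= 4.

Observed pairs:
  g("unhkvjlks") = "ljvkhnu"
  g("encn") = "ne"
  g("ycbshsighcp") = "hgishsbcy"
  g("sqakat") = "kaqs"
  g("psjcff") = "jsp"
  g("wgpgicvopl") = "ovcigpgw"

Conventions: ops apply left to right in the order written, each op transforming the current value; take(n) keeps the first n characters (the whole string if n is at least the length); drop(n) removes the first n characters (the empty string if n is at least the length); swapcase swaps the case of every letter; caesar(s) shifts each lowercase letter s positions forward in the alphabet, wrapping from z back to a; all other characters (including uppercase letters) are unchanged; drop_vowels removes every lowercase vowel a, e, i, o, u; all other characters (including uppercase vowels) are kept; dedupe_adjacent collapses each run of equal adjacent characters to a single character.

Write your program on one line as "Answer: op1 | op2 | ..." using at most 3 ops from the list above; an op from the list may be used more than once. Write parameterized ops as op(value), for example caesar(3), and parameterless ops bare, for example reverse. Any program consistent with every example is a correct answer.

dedupe_adjacent | reverse | drop(2)

Check, running the answer program on each example:
  "unhkvjlks" -> "unhkvjlks" -> "skljvkhnu" -> "ljvkhnu"
  "encn" -> "encn" -> "ncne" -> "ne"
  "ycbshsighcp" -> "ycbshsighcp" -> "pchgishsbcy" -> "hgishsbcy"
  "sqakat" -> "sqakat" -> "takaqs" -> "kaqs"
  "psjcff" -> "psjcf" -> "fcjsp" -> "jsp"
  "wgpgicvopl" -> "wgpgicvopl" -> "lpovcigpgw" -> "ovcigpgw"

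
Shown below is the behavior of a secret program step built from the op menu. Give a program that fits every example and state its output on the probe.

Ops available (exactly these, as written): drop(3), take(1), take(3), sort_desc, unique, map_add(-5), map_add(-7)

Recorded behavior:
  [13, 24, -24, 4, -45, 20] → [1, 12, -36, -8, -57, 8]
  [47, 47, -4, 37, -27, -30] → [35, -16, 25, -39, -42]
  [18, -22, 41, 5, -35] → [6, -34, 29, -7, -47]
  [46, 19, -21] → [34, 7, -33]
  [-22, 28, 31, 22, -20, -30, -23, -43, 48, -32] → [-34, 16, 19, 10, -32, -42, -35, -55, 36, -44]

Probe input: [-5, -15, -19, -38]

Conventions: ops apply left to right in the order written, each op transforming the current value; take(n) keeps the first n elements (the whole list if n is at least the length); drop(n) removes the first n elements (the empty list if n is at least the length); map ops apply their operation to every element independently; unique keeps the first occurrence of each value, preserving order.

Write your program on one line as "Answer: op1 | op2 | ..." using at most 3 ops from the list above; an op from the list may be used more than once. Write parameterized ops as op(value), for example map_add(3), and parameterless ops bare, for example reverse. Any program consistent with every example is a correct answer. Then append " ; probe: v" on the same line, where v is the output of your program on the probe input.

map_add(-5) | unique | map_add(-7) ; probe: [-17, -27, -31, -50]

Check, running the answer program on each example:
  [13, 24, -24, 4, -45, 20] -> [8, 19, -29, -1, -50, 15] -> [8, 19, -29, -1, -50, 15] -> [1, 12, -36, -8, -57, 8]
  [47, 47, -4, 37, -27, -30] -> [42, 42, -9, 32, -32, -35] -> [42, -9, 32, -32, -35] -> [35, -16, 25, -39, -42]
  [18, -22, 41, 5, -35] -> [13, -27, 36, 0, -40] -> [13, -27, 36, 0, -40] -> [6, -34, 29, -7, -47]
  [46, 19, -21] -> [41, 14, -26] -> [41, 14, -26] -> [34, 7, -33]
  [-22, 28, 31, 22, -20, -30, -23, -43, 48, -32] -> [-27, 23, 26, 17, -25, -35, -28, -48, 43, -37] -> [-27, 23, 26, 17, -25, -35, -28, -48, 43, -37] -> [-34, 16, 19, 10, -32, -42, -35, -55, 36, -44]
  probe: [-5, -15, -19, -38] -> [-10, -20, -24, -43] -> [-10, -20, -24, -43] -> [-17, -27, -31, -50]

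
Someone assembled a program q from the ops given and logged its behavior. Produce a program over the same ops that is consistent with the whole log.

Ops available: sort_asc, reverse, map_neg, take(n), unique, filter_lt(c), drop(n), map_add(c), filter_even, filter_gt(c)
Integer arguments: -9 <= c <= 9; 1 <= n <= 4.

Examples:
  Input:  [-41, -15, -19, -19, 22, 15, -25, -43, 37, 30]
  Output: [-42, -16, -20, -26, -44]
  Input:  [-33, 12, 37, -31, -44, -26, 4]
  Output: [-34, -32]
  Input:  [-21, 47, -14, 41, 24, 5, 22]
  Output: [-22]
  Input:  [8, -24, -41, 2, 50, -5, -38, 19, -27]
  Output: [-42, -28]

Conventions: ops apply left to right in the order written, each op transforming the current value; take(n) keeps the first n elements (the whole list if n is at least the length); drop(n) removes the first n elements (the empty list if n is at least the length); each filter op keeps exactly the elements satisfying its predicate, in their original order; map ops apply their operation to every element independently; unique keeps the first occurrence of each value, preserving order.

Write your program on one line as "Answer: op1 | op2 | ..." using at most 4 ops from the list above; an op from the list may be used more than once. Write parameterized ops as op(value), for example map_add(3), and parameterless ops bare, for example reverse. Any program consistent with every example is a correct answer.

unique | filter_lt(-6) | map_add(-1) | filter_even

Check, running the answer program on each example:
  [-41, -15, -19, -19, 22, 15, -25, -43, 37, 30] -> [-41, -15, -19, 22, 15, -25, -43, 37, 30] -> [-41, -15, -19, -25, -43] -> [-42, -16, -20, -26, -44] -> [-42, -16, -20, -26, -44]
  [-33, 12, 37, -31, -44, -26, 4] -> [-33, 12, 37, -31, -44, -26, 4] -> [-33, -31, -44, -26] -> [-34, -32, -45, -27] -> [-34, -32]
  [-21, 47, -14, 41, 24, 5, 22] -> [-21, 47, -14, 41, 24, 5, 22] -> [-21, -14] -> [-22, -15] -> [-22]
  [8, -24, -41, 2, 50, -5, -38, 19, -27] -> [8, -24, -41, 2, 50, -5, -38, 19, -27] -> [-24, -41, -38, -27] -> [-25, -42, -39, -28] -> [-42, -28]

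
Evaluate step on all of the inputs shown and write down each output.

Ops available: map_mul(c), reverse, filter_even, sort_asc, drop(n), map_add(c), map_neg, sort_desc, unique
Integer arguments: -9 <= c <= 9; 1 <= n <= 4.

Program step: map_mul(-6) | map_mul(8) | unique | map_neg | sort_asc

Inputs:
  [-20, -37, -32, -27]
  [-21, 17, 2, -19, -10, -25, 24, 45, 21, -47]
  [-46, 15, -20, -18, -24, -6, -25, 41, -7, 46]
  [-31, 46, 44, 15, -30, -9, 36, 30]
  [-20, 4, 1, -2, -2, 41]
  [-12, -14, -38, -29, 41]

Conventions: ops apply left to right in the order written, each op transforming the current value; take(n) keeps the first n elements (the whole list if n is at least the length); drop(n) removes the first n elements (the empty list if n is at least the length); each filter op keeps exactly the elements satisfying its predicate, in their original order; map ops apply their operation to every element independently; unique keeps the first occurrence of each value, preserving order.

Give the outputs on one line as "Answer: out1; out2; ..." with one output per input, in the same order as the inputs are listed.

Execution, op by op:
  [-20, -37, -32, -27] -> [120, 222, 192, 162] -> [960, 1776, 1536, 1296] -> [960, 1776, 1536, 1296] -> [-960, -1776, -1536, -1296] -> [-1776, -1536, -1296, -960]
  [-21, 17, 2, -19, -10, -25, 24, 45, 21, -47] -> [126, -102, -12, 114, 60, 150, -144, -270, -126, 282] -> [1008, -816, -96, 912, 480, 1200, -1152, -2160, -1008, 2256] -> [1008, -816, -96, 912, 480, 1200, -1152, -2160, -1008, 2256] -> [-1008, 816, 96, -912, -480, -1200, 1152, 2160, 1008, -2256] -> [-2256, -1200, -1008, -912, -480, 96, 816, 1008, 1152, 2160]
  [-46, 15, -20, -18, -24, -6, -25, 41, -7, 46] -> [276, -90, 120, 108, 144, 36, 150, -246, 42, -276] -> [2208, -720, 960, 864, 1152, 288, 1200, -1968, 336, -2208] -> [2208, -720, 960, 864, 1152, 288, 1200, -1968, 336, -2208] -> [-2208, 720, -960, -864, -1152, -288, -1200, 1968, -336, 2208] -> [-2208, -1200, -1152, -960, -864, -336, -288, 720, 1968, 2208]
  [-31, 46, 44, 15, -30, -9, 36, 30] -> [186, -276, -264, -90, 180, 54, -216, -180] -> [1488, -2208, -2112, -720, 1440, 432, -1728, -1440] -> [1488, -2208, -2112, -720, 1440, 432, -1728, -1440] -> [-1488, 2208, 2112, 720, -1440, -432, 1728, 1440] -> [-1488, -1440, -432, 720, 1440, 1728, 2112, 2208]
  [-20, 4, 1, -2, -2, 41] -> [120, -24, -6, 12, 12, -246] -> [960, -192, -48, 96, 96, -1968] -> [960, -192, -48, 96, -1968] -> [-960, 192, 48, -96, 1968] -> [-960, -96, 48, 192, 1968]
  [-12, -14, -38, -29, 41] -> [72, 84, 228, 174, -246] -> [576, 672, 1824, 1392, -1968] -> [576, 672, 1824, 1392, -1968] -> [-576, -672, -1824, -1392, 1968] -> [-1824, -1392, -672, -576, 1968]

[-1776, -1536, -1296, -960]; [-2256, -1200, -1008, -912, -480, 96, 816, 1008, 1152, 2160]; [-2208, -1200, -1152, -960, -864, -336, -288, 720, 1968, 2208]; [-1488, -1440, -432, 720, 1440, 1728, 2112, 2208]; [-960, -96, 48, 192, 1968]; [-1824, -1392, -672, -576, 1968]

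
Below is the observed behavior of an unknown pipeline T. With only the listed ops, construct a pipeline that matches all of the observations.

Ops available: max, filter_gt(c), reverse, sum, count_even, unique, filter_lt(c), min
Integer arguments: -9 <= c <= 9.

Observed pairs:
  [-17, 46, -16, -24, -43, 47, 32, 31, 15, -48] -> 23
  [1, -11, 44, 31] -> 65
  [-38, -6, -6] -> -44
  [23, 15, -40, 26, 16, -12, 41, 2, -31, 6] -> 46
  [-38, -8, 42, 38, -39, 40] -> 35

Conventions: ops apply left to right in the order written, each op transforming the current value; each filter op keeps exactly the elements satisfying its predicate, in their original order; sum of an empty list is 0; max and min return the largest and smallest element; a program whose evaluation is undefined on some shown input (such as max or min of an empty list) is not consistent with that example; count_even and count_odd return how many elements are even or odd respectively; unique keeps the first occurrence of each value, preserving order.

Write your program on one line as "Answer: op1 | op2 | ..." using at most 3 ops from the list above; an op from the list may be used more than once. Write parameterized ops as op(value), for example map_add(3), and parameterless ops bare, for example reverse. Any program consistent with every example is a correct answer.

unique | sum

Check, running the answer program on each example:
  [-17, 46, -16, -24, -43, 47, 32, 31, 15, -48] -> [-17, 46, -16, -24, -43, 47, 32, 31, 15, -48] -> 23
  [1, -11, 44, 31] -> [1, -11, 44, 31] -> 65
  [-38, -6, -6] -> [-38, -6] -> -44
  [23, 15, -40, 26, 16, -12, 41, 2, -31, 6] -> [23, 15, -40, 26, 16, -12, 41, 2, -31, 6] -> 46
  [-38, -8, 42, 38, -39, 40] -> [-38, -8, 42, 38, -39, 40] -> 35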